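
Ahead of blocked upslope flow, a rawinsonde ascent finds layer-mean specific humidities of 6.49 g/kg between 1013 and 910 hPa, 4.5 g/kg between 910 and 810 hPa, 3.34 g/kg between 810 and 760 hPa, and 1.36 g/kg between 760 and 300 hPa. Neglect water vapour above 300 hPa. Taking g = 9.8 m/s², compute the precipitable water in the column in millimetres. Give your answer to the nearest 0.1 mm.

PW ≈ 19.5 mm

Precipitable water is the column-integrated vapour mass per unit area: PW = (1/g) Σ q̄ Δp, with q in kg/kg and Δp in Pa (1 kg/m² of water = 1 mm).
Layer 1013–910 hPa: Δp = 103 hPa = 10300 Pa, q̄ = 0.00649 kg/kg → 0.00649 × 10300 / 9.8 = 6.82 mm
Layer 910–810 hPa: Δp = 100 hPa = 10000 Pa, q̄ = 0.0045 kg/kg → 0.0045 × 10000 / 9.8 = 4.59 mm
Layer 810–760 hPa: Δp = 50 hPa = 5000 Pa, q̄ = 0.00334 kg/kg → 0.00334 × 5000 / 9.8 = 1.70 mm
Layer 760–300 hPa: Δp = 460 hPa = 46000 Pa, q̄ = 0.00136 kg/kg → 0.00136 × 46000 / 9.8 = 6.38 mm
PW = 6.82 + 4.59 + 1.70 + 6.38 = 19.49 ≈ 19.5 mm.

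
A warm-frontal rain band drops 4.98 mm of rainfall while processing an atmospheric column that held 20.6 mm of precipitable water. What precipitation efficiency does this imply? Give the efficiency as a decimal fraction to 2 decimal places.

ε = rainfall / PW = 4.98 / 20.6 = 0.24.

ε ≈ 0.24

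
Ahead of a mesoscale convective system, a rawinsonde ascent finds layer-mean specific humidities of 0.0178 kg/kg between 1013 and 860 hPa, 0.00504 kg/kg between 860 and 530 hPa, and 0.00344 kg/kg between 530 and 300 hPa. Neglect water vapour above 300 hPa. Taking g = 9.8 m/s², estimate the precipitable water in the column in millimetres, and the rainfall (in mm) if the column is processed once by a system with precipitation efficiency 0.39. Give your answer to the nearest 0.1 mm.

Precipitable water is the column-integrated vapour mass per unit area: PW = (1/g) Σ q̄ Δp, with q in kg/kg and Δp in Pa (1 kg/m² of water = 1 mm).
Layer 1013–860 hPa: Δp = 153 hPa = 15300 Pa, q̄ = 0.0178 kg/kg → 0.0178 × 15300 / 9.8 = 27.79 mm
Layer 860–530 hPa: Δp = 330 hPa = 33000 Pa, q̄ = 0.00504 kg/kg → 0.00504 × 33000 / 9.8 = 16.97 mm
Layer 530–300 hPa: Δp = 230 hPa = 23000 Pa, q̄ = 0.00344 kg/kg → 0.00344 × 23000 / 9.8 = 8.07 mm
PW = 27.79 + 16.97 + 8.07 = 52.83 ≈ 52.8 mm.
Rainfall = ε × PW = 0.39 × 52.8 = 20.6 mm.

PW ≈ 52.8 mm; rainfall ≈ 20.6 mm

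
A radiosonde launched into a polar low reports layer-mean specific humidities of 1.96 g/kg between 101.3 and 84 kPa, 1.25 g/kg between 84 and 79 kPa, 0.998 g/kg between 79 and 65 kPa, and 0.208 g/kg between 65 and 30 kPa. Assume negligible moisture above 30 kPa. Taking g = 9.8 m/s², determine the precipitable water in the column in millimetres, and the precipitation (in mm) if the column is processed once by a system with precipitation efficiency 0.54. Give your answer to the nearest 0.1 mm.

PW ≈ 6.3 mm; precipitation ≈ 3.4 mm

Precipitable water is the column-integrated vapour mass per unit area: PW = (1/g) Σ q̄ Δp, with q in kg/kg and Δp in Pa (1 kg/m² of water = 1 mm).
Layer 101.3–84 kPa: Δp = 173 hPa = 17300 Pa, q̄ = 0.00196 kg/kg → 0.00196 × 17300 / 9.8 = 3.46 mm
Layer 84–79 kPa: Δp = 50 hPa = 5000 Pa, q̄ = 0.00125 kg/kg → 0.00125 × 5000 / 9.8 = 0.64 mm
Layer 79–65 kPa: Δp = 140 hPa = 14000 Pa, q̄ = 0.000998 kg/kg → 0.000998 × 14000 / 9.8 = 1.43 mm
Layer 65–30 kPa: Δp = 350 hPa = 35000 Pa, q̄ = 0.000208 kg/kg → 0.000208 × 35000 / 9.8 = 0.74 mm
PW = 3.46 + 0.64 + 1.43 + 0.74 = 6.27 ≈ 6.3 mm.
Precipitation = ε × PW = 0.54 × 6.3 = 3.4 mm.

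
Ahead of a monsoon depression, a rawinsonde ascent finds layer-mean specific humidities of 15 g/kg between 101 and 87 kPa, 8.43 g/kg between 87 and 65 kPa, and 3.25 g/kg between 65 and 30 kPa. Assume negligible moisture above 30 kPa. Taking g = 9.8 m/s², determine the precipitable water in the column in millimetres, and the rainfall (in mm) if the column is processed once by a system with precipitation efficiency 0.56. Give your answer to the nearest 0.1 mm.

PW ≈ 52.0 mm; rainfall ≈ 29.1 mm

Precipitable water is the column-integrated vapour mass per unit area: PW = (1/g) Σ q̄ Δp, with q in kg/kg and Δp in Pa (1 kg/m² of water = 1 mm).
Layer 101–87 kPa: Δp = 140 hPa = 14000 Pa, q̄ = 0.015 kg/kg → 0.015 × 14000 / 9.8 = 21.43 mm
Layer 87–65 kPa: Δp = 220 hPa = 22000 Pa, q̄ = 0.00843 kg/kg → 0.00843 × 22000 / 9.8 = 18.92 mm
Layer 65–30 kPa: Δp = 350 hPa = 35000 Pa, q̄ = 0.00325 kg/kg → 0.00325 × 35000 / 9.8 = 11.61 mm
PW = 21.43 + 18.92 + 11.61 = 51.96 ≈ 52.0 mm.
Rainfall = ε × PW = 0.56 × 52.0 = 29.1 mm.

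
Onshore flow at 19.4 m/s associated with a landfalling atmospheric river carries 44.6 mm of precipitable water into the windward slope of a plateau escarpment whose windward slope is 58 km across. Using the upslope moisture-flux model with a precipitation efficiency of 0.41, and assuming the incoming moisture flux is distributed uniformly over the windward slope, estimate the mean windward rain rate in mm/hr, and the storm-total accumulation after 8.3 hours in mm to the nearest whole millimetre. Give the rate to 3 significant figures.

R ≈ 22.0 mm/hr; total ≈ 183 mm

Incoming column moisture flux per unit ridge length: F = V × PW = 19.4 × 44.6 = 865.24 mm·m/s.
Spread over the 58 km slope with efficiency ε = 0.41: R = ε·F/W = 0.41 × 865.24 / 58000 m = 6.116e-03 mm/s.
R = 6.116e-03 × 3600 = 22.0 mm/hr.
Over 8.3 h: total = 22.0 × 8.3 = 182.6 ≈ 183 mm.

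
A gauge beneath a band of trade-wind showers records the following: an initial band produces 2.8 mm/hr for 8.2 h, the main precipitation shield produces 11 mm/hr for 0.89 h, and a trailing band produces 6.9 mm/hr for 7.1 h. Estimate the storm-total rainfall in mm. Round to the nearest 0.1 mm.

Total = Σ Rᵢ Δtᵢ = 2.8 × 8.2 + 11 × 0.89 + 6.9 × 7.1
      = 22.96 + 9.79 + 48.99 = 81.7 mm.

total ≈ 81.7 mm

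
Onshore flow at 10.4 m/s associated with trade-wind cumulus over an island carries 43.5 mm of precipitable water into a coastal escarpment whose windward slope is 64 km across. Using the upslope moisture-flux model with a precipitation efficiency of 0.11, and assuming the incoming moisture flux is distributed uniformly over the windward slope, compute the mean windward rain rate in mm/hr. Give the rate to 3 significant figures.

Incoming column moisture flux per unit ridge length: F = V × PW = 10.4 × 43.5 = 452.4 mm·m/s.
Spread over the 64 km slope with efficiency ε = 0.11: R = ε·F/W = 0.11 × 452.4 / 64000 m = 7.776e-04 mm/s.
R = 7.776e-04 × 3600 = 2.80 mm/hr.

R ≈ 2.80 mm/hr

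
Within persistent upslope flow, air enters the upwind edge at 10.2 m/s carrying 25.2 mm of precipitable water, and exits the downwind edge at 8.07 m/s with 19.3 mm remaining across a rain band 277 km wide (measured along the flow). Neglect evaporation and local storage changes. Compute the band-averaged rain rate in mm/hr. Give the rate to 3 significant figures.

R ≈ 1.32 mm/hr

Column moisture flux per unit crosswind length is F = V × PW.
Inflow: F_in = 10.2 × 25.2 = 257.04 mm·m/s
Outflow: F_out = 8.07 × 19.3 = 155.751 mm·m/s
Steady-state rate R = (F_in − F_out)/L = (257.04 − 155.751) / 277000 m = 3.657e-04 mm/s.
R = 3.657e-04 × 3600 = 1.32 mm/hr.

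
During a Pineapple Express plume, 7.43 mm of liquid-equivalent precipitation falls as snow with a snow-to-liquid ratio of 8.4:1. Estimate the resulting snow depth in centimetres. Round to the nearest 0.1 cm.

snow depth ≈ 6.2 cm

Snow depth = liquid × ratio = 7.43 mm × 8.4 = 62.412 mm = 6.2 cm.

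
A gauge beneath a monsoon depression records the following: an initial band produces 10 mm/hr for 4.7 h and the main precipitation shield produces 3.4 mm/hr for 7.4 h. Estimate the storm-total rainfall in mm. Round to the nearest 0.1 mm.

total ≈ 72.2 mm

Total = Σ Rᵢ Δtᵢ = 10 × 4.7 + 3.4 × 7.4
      = 47 + 25.16 = 72.2 mm.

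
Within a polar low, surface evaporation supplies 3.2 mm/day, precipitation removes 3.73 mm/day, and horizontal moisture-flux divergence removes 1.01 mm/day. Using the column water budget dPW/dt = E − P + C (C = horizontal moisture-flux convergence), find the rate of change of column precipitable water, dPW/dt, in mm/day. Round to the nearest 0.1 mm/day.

dPW/dt = E − P + C = 3.2 − 3.73 + (-1.01) = -1.5 mm/day.

dPW/dt ≈ -1.5 mm/day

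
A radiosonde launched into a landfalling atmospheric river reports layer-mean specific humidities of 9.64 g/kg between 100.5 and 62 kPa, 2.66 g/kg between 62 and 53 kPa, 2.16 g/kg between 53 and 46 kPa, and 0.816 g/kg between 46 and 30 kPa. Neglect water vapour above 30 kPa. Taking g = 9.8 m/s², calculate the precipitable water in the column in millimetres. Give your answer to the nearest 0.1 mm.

PW ≈ 43.2 mm

Precipitable water is the column-integrated vapour mass per unit area: PW = (1/g) Σ q̄ Δp, with q in kg/kg and Δp in Pa (1 kg/m² of water = 1 mm).
Layer 100.5–62 kPa: Δp = 385 hPa = 38500 Pa, q̄ = 0.00964 kg/kg → 0.00964 × 38500 / 9.8 = 37.87 mm
Layer 62–53 kPa: Δp = 90 hPa = 9000 Pa, q̄ = 0.00266 kg/kg → 0.00266 × 9000 / 9.8 = 2.44 mm
Layer 53–46 kPa: Δp = 70 hPa = 7000 Pa, q̄ = 0.00216 kg/kg → 0.00216 × 7000 / 9.8 = 1.54 mm
Layer 46–30 kPa: Δp = 160 hPa = 16000 Pa, q̄ = 0.000816 kg/kg → 0.000816 × 16000 / 9.8 = 1.33 mm
PW = 37.87 + 2.44 + 1.54 + 1.33 = 43.18 ≈ 43.2 mm.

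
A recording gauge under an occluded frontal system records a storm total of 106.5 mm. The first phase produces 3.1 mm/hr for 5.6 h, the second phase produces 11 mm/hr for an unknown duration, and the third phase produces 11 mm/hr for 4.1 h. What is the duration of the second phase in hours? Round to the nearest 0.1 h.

Known phases: 3.1 × 5.6 + 11 × 4.1 = 17.36 + 45.1 = 62.46 mm.
Remaining depth = 106.5 − 62.46 = 44.04 mm.
Duration = 44.04 / 11 = 4.0 h.

duration ≈ 4.0 h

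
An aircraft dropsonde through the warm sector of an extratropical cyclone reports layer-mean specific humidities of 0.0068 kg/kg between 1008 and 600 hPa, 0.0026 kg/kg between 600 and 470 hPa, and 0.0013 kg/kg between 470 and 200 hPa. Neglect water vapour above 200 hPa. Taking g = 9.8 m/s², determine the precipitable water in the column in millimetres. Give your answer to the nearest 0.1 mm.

Precipitable water is the column-integrated vapour mass per unit area: PW = (1/g) Σ q̄ Δp, with q in kg/kg and Δp in Pa (1 kg/m² of water = 1 mm).
Layer 1008–600 hPa: Δp = 408 hPa = 40800 Pa, q̄ = 0.0068 kg/kg → 0.0068 × 40800 / 9.8 = 28.31 mm
Layer 600–470 hPa: Δp = 130 hPa = 13000 Pa, q̄ = 0.0026 kg/kg → 0.0026 × 13000 / 9.8 = 3.45 mm
Layer 470–200 hPa: Δp = 270 hPa = 27000 Pa, q̄ = 0.0013 kg/kg → 0.0013 × 27000 / 9.8 = 3.58 mm
PW = 28.31 + 3.45 + 3.58 = 35.34 ≈ 35.3 mm.

PW ≈ 35.3 mm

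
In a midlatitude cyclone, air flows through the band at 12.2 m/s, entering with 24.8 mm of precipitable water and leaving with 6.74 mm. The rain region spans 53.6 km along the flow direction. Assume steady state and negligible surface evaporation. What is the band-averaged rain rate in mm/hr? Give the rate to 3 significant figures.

Column moisture flux per unit crosswind length is F = V × PW.
Inflow: F_in = 12.2 × 24.8 = 302.56 mm·m/s
Outflow: F_out = 12.2 × 6.74 = 82.228 mm·m/s
Steady-state rate R = (F_in − F_out)/L = (302.56 − 82.228) / 53600 m = 4.111e-03 mm/s.
R = 4.111e-03 × 3600 = 14.8 mm/hr.

R ≈ 14.8 mm/hr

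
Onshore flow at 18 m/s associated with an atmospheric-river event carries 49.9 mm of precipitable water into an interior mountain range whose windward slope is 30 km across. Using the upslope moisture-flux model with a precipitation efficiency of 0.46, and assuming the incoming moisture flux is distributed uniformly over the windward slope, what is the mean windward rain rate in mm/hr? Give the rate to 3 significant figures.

Incoming column moisture flux per unit ridge length: F = V × PW = 18 × 49.9 = 898.2 mm·m/s.
Spread over the 30 km slope with efficiency ε = 0.46: R = ε·F/W = 0.46 × 898.2 / 30000 m = 1.377e-02 mm/s.
R = 1.377e-02 × 3600 = 49.6 mm/hr.

R ≈ 49.6 mm/hr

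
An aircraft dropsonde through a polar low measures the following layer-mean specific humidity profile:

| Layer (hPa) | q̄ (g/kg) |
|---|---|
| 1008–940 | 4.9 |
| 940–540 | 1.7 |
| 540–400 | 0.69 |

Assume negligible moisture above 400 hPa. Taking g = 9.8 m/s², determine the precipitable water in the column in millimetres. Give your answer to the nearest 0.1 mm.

Precipitable water is the column-integrated vapour mass per unit area: PW = (1/g) Σ q̄ Δp, with q in kg/kg and Δp in Pa (1 kg/m² of water = 1 mm).
Layer 1008–940 hPa: Δp = 68 hPa = 6800 Pa, q̄ = 0.0049 kg/kg → 0.0049 × 6800 / 9.8 = 3.40 mm
Layer 940–540 hPa: Δp = 400 hPa = 40000 Pa, q̄ = 0.0017 kg/kg → 0.0017 × 40000 / 9.8 = 6.94 mm
Layer 540–400 hPa: Δp = 140 hPa = 14000 Pa, q̄ = 0.00069 kg/kg → 0.00069 × 14000 / 9.8 = 0.99 mm
PW = 3.40 + 6.94 + 0.99 = 11.33 ≈ 11.3 mm.

PW ≈ 11.3 mm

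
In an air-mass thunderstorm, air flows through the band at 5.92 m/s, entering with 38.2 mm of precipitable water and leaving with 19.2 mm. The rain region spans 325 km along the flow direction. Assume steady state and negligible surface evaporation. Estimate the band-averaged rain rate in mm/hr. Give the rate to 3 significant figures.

Column moisture flux per unit crosswind length is F = V × PW.
Inflow: F_in = 5.92 × 38.2 = 226.144 mm·m/s
Outflow: F_out = 5.92 × 19.2 = 113.664 mm·m/s
Steady-state rate R = (F_in − F_out)/L = (226.144 − 113.664) / 325000 m = 3.461e-04 mm/s.
R = 3.461e-04 × 3600 = 1.25 mm/hr.

R ≈ 1.25 mm/hr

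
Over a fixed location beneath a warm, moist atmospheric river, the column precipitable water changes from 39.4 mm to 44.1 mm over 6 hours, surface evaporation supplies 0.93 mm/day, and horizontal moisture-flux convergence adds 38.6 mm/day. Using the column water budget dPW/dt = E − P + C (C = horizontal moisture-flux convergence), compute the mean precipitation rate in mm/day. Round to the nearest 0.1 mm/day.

dPW/dt = (44.1 − 39.4) mm / (6/24 day) = +18.800 mm/day.
P = E + C − dPW/dt = 0.93 + (38.6) − (+18.800) = 20.7 mm/day.

P ≈ 20.7 mm/day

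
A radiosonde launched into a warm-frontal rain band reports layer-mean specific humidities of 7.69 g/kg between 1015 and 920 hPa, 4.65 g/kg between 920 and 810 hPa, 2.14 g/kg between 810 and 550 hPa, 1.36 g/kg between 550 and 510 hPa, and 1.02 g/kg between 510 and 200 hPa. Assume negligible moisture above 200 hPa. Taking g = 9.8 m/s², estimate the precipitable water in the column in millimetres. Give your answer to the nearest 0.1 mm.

Precipitable water is the column-integrated vapour mass per unit area: PW = (1/g) Σ q̄ Δp, with q in kg/kg and Δp in Pa (1 kg/m² of water = 1 mm).
Layer 1015–920 hPa: Δp = 95 hPa = 9500 Pa, q̄ = 0.00769 kg/kg → 0.00769 × 9500 / 9.8 = 7.45 mm
Layer 920–810 hPa: Δp = 110 hPa = 11000 Pa, q̄ = 0.00465 kg/kg → 0.00465 × 11000 / 9.8 = 5.22 mm
Layer 810–550 hPa: Δp = 260 hPa = 26000 Pa, q̄ = 0.00214 kg/kg → 0.00214 × 26000 / 9.8 = 5.68 mm
Layer 550–510 hPa: Δp = 40 hPa = 4000 Pa, q̄ = 0.00136 kg/kg → 0.00136 × 4000 / 9.8 = 0.56 mm
Layer 510–200 hPa: Δp = 310 hPa = 31000 Pa, q̄ = 0.00102 kg/kg → 0.00102 × 31000 / 9.8 = 3.23 mm
PW = 7.45 + 5.22 + 5.68 + 0.56 + 3.23 = 22.14 ≈ 22.1 mm.

PW ≈ 22.1 mm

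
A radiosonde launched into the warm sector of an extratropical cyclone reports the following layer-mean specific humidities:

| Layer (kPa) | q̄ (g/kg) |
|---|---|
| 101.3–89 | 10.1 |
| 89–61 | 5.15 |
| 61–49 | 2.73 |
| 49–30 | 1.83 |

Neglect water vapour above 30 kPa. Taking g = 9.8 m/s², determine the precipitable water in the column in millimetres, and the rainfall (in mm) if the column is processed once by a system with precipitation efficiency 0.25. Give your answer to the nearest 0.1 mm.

Precipitable water is the column-integrated vapour mass per unit area: PW = (1/g) Σ q̄ Δp, with q in kg/kg and Δp in Pa (1 kg/m² of water = 1 mm).
Layer 101.3–89 kPa: Δp = 123 hPa = 12300 Pa, q̄ = 0.0101 kg/kg → 0.0101 × 12300 / 9.8 = 12.68 mm
Layer 89–61 kPa: Δp = 280 hPa = 28000 Pa, q̄ = 0.00515 kg/kg → 0.00515 × 28000 / 9.8 = 14.71 mm
Layer 61–49 kPa: Δp = 120 hPa = 12000 Pa, q̄ = 0.00273 kg/kg → 0.00273 × 12000 / 9.8 = 3.34 mm
Layer 49–30 kPa: Δp = 190 hPa = 19000 Pa, q̄ = 0.00183 kg/kg → 0.00183 × 19000 / 9.8 = 3.55 mm
PW = 12.68 + 14.71 + 3.34 + 3.55 = 34.28 ≈ 34.3 mm.
Rainfall = ε × PW = 0.25 × 34.3 = 8.6 mm.

PW ≈ 34.3 mm; rainfall ≈ 8.6 mm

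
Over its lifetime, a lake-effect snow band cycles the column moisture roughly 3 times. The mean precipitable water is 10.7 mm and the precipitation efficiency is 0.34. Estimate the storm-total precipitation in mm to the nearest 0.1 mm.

precipitation ≈ 10.9 mm

Each cycle deposits ε × PW = 0.34 × 10.7 = 3.638 mm.
Over 3 cycles: 3 × 3.638 = 10.9 mm.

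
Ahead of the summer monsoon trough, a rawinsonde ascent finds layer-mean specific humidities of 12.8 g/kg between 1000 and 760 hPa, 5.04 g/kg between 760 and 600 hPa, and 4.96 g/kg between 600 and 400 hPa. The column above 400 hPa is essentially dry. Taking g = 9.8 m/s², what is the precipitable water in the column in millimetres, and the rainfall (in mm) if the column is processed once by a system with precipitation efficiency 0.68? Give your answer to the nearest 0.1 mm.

Precipitable water is the column-integrated vapour mass per unit area: PW = (1/g) Σ q̄ Δp, with q in kg/kg and Δp in Pa (1 kg/m² of water = 1 mm).
Layer 1000–760 hPa: Δp = 240 hPa = 24000 Pa, q̄ = 0.0128 kg/kg → 0.0128 × 24000 / 9.8 = 31.35 mm
Layer 760–600 hPa: Δp = 160 hPa = 16000 Pa, q̄ = 0.00504 kg/kg → 0.00504 × 16000 / 9.8 = 8.23 mm
Layer 600–400 hPa: Δp = 200 hPa = 20000 Pa, q̄ = 0.00496 kg/kg → 0.00496 × 20000 / 9.8 = 10.12 mm
PW = 31.35 + 8.23 + 10.12 = 49.70 ≈ 49.7 mm.
Rainfall = ε × PW = 0.68 × 49.7 = 33.8 mm.

PW ≈ 49.7 mm; rainfall ≈ 33.8 mm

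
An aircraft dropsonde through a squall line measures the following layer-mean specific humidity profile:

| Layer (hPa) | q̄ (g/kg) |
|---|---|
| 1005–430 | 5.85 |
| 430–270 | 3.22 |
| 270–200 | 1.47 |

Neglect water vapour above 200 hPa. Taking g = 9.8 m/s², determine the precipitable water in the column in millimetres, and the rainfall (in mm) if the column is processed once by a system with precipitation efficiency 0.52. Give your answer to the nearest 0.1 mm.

Precipitable water is the column-integrated vapour mass per unit area: PW = (1/g) Σ q̄ Δp, with q in kg/kg and Δp in Pa (1 kg/m² of water = 1 mm).
Layer 1005–430 hPa: Δp = 575 hPa = 57500 Pa, q̄ = 0.00585 kg/kg → 0.00585 × 57500 / 9.8 = 34.32 mm
Layer 430–270 hPa: Δp = 160 hPa = 16000 Pa, q̄ = 0.00322 kg/kg → 0.00322 × 16000 / 9.8 = 5.26 mm
Layer 270–200 hPa: Δp = 70 hPa = 7000 Pa, q̄ = 0.00147 kg/kg → 0.00147 × 7000 / 9.8 = 1.05 mm
PW = 34.32 + 5.26 + 1.05 = 40.63 ≈ 40.6 mm.
Rainfall = ε × PW = 0.52 × 40.6 = 21.1 mm.

PW ≈ 40.6 mm; rainfall ≈ 21.1 mm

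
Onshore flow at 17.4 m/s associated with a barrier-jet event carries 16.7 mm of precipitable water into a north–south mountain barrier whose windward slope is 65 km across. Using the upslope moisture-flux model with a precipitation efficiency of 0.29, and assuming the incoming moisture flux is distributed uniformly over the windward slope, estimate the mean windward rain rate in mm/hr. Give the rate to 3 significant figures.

R ≈ 4.67 mm/hr

Incoming column moisture flux per unit ridge length: F = V × PW = 17.4 × 16.7 = 290.58 mm·m/s.
Spread over the 65 km slope with efficiency ε = 0.29: R = ε·F/W = 0.29 × 290.58 / 65000 m = 1.296e-03 mm/s.
R = 1.296e-03 × 3600 = 4.67 mm/hr.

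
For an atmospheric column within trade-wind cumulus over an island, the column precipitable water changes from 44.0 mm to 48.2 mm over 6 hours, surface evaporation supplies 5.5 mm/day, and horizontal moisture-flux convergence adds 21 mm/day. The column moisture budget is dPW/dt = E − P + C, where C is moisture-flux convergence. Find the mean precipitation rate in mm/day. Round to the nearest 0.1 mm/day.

dPW/dt = (48.2 − 44.0) mm / (6/24 day) = +16.800 mm/day.
P = E + C − dPW/dt = 5.5 + (21) − (+16.800) = 9.7 mm/day.

P ≈ 9.7 mm/day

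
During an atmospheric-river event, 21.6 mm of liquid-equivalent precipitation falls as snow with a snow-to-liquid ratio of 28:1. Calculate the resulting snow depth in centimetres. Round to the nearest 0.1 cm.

Snow depth = liquid × ratio = 21.6 mm × 28 = 604.8 mm = 60.5 cm.

snow depth ≈ 60.5 cm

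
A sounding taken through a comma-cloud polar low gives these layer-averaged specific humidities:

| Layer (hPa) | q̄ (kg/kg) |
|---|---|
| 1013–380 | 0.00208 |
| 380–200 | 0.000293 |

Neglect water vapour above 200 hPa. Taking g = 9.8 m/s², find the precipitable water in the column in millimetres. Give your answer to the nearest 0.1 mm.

PW ≈ 14.0 mm

Precipitable water is the column-integrated vapour mass per unit area: PW = (1/g) Σ q̄ Δp, with q in kg/kg and Δp in Pa (1 kg/m² of water = 1 mm).
Layer 1013–380 hPa: Δp = 633 hPa = 63300 Pa, q̄ = 0.00208 kg/kg → 0.00208 × 63300 / 9.8 = 13.44 mm
Layer 380–200 hPa: Δp = 180 hPa = 18000 Pa, q̄ = 0.000293 kg/kg → 0.000293 × 18000 / 9.8 = 0.54 mm
PW = 13.44 + 0.54 = 13.98 ≈ 14.0 mm.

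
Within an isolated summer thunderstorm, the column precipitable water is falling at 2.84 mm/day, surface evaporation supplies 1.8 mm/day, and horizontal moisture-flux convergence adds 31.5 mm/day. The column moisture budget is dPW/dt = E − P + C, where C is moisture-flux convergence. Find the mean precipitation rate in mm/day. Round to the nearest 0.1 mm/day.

dPW/dt = -2.84 mm/day.
P = E + C − dPW/dt = 1.8 + (31.5) − (-2.84) = 36.1 mm/day.

P ≈ 36.1 mm/day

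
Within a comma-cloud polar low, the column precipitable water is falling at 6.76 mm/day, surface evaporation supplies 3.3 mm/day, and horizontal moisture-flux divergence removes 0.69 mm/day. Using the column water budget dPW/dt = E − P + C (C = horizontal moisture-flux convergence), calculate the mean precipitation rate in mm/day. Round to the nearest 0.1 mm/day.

P ≈ 9.4 mm/day

dPW/dt = -6.76 mm/day.
P = E + C − dPW/dt = 3.3 + (-0.69) − (-6.76) = 9.4 mm/day.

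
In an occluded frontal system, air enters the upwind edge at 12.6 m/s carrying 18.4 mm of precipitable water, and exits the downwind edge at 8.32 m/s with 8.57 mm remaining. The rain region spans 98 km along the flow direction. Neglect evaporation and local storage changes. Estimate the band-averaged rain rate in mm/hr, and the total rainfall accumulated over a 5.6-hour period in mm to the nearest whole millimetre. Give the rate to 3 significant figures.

R ≈ 5.90 mm/hr; total ≈ 33 mm

Column moisture flux per unit crosswind length is F = V × PW.
Inflow: F_in = 12.6 × 18.4 = 231.84 mm·m/s
Outflow: F_out = 8.32 × 8.57 = 71.3024 mm·m/s
Steady-state rate R = (F_in − F_out)/L = (231.84 − 71.3024) / 98000 m = 1.638e-03 mm/s.
R = 1.638e-03 × 3600 = 5.90 mm/hr.
Over 5.6 h: total = 5.90 × 5.6 = 33.04 ≈ 33 mm.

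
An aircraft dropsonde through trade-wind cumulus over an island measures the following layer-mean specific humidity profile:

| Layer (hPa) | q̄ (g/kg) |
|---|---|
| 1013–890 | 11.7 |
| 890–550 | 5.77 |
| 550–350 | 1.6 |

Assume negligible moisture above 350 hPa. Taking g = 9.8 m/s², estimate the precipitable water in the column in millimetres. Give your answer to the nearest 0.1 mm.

Precipitable water is the column-integrated vapour mass per unit area: PW = (1/g) Σ q̄ Δp, with q in kg/kg and Δp in Pa (1 kg/m² of water = 1 mm).
Layer 1013–890 hPa: Δp = 123 hPa = 12300 Pa, q̄ = 0.0117 kg/kg → 0.0117 × 12300 / 9.8 = 14.68 mm
Layer 890–550 hPa: Δp = 340 hPa = 34000 Pa, q̄ = 0.00577 kg/kg → 0.00577 × 34000 / 9.8 = 20.02 mm
Layer 550–350 hPa: Δp = 200 hPa = 20000 Pa, q̄ = 0.0016 kg/kg → 0.0016 × 20000 / 9.8 = 3.27 mm
PW = 14.68 + 20.02 + 3.27 = 37.97 ≈ 38.0 mm.

PW ≈ 38.0 mm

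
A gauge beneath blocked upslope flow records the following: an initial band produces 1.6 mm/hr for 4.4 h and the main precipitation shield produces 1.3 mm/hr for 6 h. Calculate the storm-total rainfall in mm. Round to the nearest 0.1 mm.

total ≈ 14.8 mm

Total = Σ Rᵢ Δtᵢ = 1.6 × 4.4 + 1.3 × 6
      = 7.04 + 7.8 = 14.8 mm.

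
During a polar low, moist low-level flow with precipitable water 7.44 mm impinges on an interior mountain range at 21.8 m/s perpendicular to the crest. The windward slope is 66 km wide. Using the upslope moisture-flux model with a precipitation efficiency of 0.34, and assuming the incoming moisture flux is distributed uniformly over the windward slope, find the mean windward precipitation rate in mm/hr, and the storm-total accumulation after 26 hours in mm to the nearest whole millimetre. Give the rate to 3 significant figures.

Incoming column moisture flux per unit ridge length: F = V × PW = 21.8 × 7.44 = 162.192 mm·m/s.
Spread over the 66 km slope with efficiency ε = 0.34: R = ε·F/W = 0.34 × 162.192 / 66000 m = 8.355e-04 mm/s.
R = 8.355e-04 × 3600 = 3.01 mm/hr.
Over 26 h: total = 3.01 × 26 = 78.26 ≈ 78 mm.

R ≈ 3.01 mm/hr; total ≈ 78 mm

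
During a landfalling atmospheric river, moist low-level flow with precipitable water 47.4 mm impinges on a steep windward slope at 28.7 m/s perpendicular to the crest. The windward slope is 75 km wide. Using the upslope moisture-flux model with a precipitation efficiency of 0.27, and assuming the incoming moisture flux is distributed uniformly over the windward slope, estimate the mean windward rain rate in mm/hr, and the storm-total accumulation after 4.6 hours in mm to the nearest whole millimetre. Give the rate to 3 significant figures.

R ≈ 17.6 mm/hr; total ≈ 81 mm

Incoming column moisture flux per unit ridge length: F = V × PW = 28.7 × 47.4 = 1360.38 mm·m/s.
Spread over the 75 km slope with efficiency ε = 0.27: R = ε·F/W = 0.27 × 1360.38 / 75000 m = 4.897e-03 mm/s.
R = 4.897e-03 × 3600 = 17.6 mm/hr.
Over 4.6 h: total = 17.6 × 4.6 = 80.96 ≈ 81 mm.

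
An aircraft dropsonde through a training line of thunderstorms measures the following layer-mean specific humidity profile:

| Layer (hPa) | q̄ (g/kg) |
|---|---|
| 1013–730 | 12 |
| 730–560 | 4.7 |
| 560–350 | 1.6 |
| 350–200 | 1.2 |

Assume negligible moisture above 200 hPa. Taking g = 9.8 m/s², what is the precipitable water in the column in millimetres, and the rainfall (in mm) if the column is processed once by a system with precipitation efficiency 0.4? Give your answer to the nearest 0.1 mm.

PW ≈ 48.1 mm; rainfall ≈ 19.2 mm

Precipitable water is the column-integrated vapour mass per unit area: PW = (1/g) Σ q̄ Δp, with q in kg/kg and Δp in Pa (1 kg/m² of water = 1 mm).
Layer 1013–730 hPa: Δp = 283 hPa = 28300 Pa, q̄ = 0.012 kg/kg → 0.012 × 28300 / 9.8 = 34.65 mm
Layer 730–560 hPa: Δp = 170 hPa = 17000 Pa, q̄ = 0.0047 kg/kg → 0.0047 × 17000 / 9.8 = 8.15 mm
Layer 560–350 hPa: Δp = 210 hPa = 21000 Pa, q̄ = 0.0016 kg/kg → 0.0016 × 21000 / 9.8 = 3.43 mm
Layer 350–200 hPa: Δp = 150 hPa = 15000 Pa, q̄ = 0.0012 kg/kg → 0.0012 × 15000 / 9.8 = 1.84 mm
PW = 34.65 + 8.15 + 3.43 + 1.84 = 48.07 ≈ 48.1 mm.
Rainfall = ε × PW = 0.4 × 48.1 = 19.2 mm.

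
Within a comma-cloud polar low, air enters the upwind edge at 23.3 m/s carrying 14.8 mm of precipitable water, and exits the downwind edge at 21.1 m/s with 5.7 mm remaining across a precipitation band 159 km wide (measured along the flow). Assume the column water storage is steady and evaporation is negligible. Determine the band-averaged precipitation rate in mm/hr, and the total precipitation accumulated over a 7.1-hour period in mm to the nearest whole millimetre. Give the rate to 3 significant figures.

R ≈ 5.08 mm/hr; total ≈ 36 mm

Column moisture flux per unit crosswind length is F = V × PW.
Inflow: F_in = 23.3 × 14.8 = 344.84 mm·m/s
Outflow: F_out = 21.1 × 5.7 = 120.27 mm·m/s
Steady-state rate R = (F_in − F_out)/L = (344.84 − 120.27) / 159000 m = 1.412e-03 mm/s.
R = 1.412e-03 × 3600 = 5.08 mm/hr.
Over 7.1 h: total = 5.08 × 7.1 = 36.068 ≈ 36 mm.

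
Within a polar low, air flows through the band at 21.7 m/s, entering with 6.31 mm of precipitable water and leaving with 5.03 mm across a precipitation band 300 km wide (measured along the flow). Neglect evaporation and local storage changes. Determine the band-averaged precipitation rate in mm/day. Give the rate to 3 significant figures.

Column moisture flux per unit crosswind length is F = V × PW.
Inflow: F_in = 21.7 × 6.31 = 136.927 mm·m/s
Outflow: F_out = 21.7 × 5.03 = 109.151 mm·m/s
Steady-state rate R = (F_in − F_out)/L = (136.927 − 109.151) / 300000 m = 9.259e-05 mm/s.
R = 9.259e-05 × 3600 × 24 = 8.00 mm/day.

R ≈ 8.00 mm/day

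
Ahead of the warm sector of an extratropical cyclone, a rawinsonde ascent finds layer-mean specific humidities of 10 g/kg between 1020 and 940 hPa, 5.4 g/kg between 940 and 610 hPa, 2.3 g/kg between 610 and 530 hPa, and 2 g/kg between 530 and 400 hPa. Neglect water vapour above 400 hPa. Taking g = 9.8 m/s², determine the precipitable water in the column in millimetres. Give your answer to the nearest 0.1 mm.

Precipitable water is the column-integrated vapour mass per unit area: PW = (1/g) Σ q̄ Δp, with q in kg/kg and Δp in Pa (1 kg/m² of water = 1 mm).
Layer 1020–940 hPa: Δp = 80 hPa = 8000 Pa, q̄ = 0.01 kg/kg → 0.01 × 8000 / 9.8 = 8.16 mm
Layer 940–610 hPa: Δp = 330 hPa = 33000 Pa, q̄ = 0.0054 kg/kg → 0.0054 × 33000 / 9.8 = 18.18 mm
Layer 610–530 hPa: Δp = 80 hPa = 8000 Pa, q̄ = 0.0023 kg/kg → 0.0023 × 8000 / 9.8 = 1.88 mm
Layer 530–400 hPa: Δp = 130 hPa = 13000 Pa, q̄ = 0.002 kg/kg → 0.002 × 13000 / 9.8 = 2.65 mm
PW = 8.16 + 18.18 + 1.88 + 2.65 = 30.87 ≈ 30.9 mm.

PW ≈ 30.9 mm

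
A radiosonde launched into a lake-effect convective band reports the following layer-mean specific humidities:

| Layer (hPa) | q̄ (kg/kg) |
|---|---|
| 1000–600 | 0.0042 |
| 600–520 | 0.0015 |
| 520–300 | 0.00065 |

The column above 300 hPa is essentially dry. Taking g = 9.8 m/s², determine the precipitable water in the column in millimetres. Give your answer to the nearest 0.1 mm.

PW ≈ 19.8 mm

Precipitable water is the column-integrated vapour mass per unit area: PW = (1/g) Σ q̄ Δp, with q in kg/kg and Δp in Pa (1 kg/m² of water = 1 mm).
Layer 1000–600 hPa: Δp = 400 hPa = 40000 Pa, q̄ = 0.0042 kg/kg → 0.0042 × 40000 / 9.8 = 17.14 mm
Layer 600–520 hPa: Δp = 80 hPa = 8000 Pa, q̄ = 0.0015 kg/kg → 0.0015 × 8000 / 9.8 = 1.22 mm
Layer 520–300 hPa: Δp = 220 hPa = 22000 Pa, q̄ = 0.00065 kg/kg → 0.00065 × 22000 / 9.8 = 1.46 mm
PW = 17.14 + 1.22 + 1.46 = 19.82 ≈ 19.8 mm.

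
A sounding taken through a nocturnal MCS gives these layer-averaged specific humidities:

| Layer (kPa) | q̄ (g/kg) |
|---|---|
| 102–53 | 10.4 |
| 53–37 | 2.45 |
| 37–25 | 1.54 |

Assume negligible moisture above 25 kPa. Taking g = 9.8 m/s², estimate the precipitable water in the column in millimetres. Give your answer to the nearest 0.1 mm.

PW ≈ 57.9 mm

Precipitable water is the column-integrated vapour mass per unit area: PW = (1/g) Σ q̄ Δp, with q in kg/kg and Δp in Pa (1 kg/m² of water = 1 mm).
Layer 102–53 kPa: Δp = 490 hPa = 49000 Pa, q̄ = 0.0104 kg/kg → 0.0104 × 49000 / 9.8 = 52.00 mm
Layer 53–37 kPa: Δp = 160 hPa = 16000 Pa, q̄ = 0.00245 kg/kg → 0.00245 × 16000 / 9.8 = 4.00 mm
Layer 37–25 kPa: Δp = 120 hPa = 12000 Pa, q̄ = 0.00154 kg/kg → 0.00154 × 12000 / 9.8 = 1.89 mm
PW = 52.00 + 4.00 + 1.89 = 57.89 ≈ 57.9 mm.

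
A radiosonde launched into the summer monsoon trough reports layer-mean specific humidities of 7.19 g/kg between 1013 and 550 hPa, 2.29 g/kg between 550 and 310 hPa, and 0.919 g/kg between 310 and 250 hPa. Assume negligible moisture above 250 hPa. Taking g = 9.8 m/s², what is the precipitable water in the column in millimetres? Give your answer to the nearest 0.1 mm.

Precipitable water is the column-integrated vapour mass per unit area: PW = (1/g) Σ q̄ Δp, with q in kg/kg and Δp in Pa (1 kg/m² of water = 1 mm).
Layer 1013–550 hPa: Δp = 463 hPa = 46300 Pa, q̄ = 0.00719 kg/kg → 0.00719 × 46300 / 9.8 = 33.97 mm
Layer 550–310 hPa: Δp = 240 hPa = 24000 Pa, q̄ = 0.00229 kg/kg → 0.00229 × 24000 / 9.8 = 5.61 mm
Layer 310–250 hPa: Δp = 60 hPa = 6000 Pa, q̄ = 0.000919 kg/kg → 0.000919 × 6000 / 9.8 = 0.56 mm
PW = 33.97 + 5.61 + 0.56 = 40.14 ≈ 40.1 mm.

PW ≈ 40.1 mm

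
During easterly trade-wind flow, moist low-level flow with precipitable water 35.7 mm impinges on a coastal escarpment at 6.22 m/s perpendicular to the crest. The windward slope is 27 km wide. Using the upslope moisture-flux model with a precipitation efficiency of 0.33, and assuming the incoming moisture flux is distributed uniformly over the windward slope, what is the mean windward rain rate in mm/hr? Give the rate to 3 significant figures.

R ≈ 9.77 mm/hr

Incoming column moisture flux per unit ridge length: F = V × PW = 6.22 × 35.7 = 222.054 mm·m/s.
Spread over the 27 km slope with efficiency ε = 0.33: R = ε·F/W = 0.33 × 222.054 / 27000 m = 2.714e-03 mm/s.
R = 2.714e-03 × 3600 = 9.77 mm/hr.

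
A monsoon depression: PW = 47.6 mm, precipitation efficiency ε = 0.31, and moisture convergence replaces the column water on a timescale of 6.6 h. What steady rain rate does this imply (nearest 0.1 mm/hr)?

Each overturning extracts ε × PW = 0.31 × 47.6 = 14.756 mm.
Rate = ε·PW / τ = 14.756 / 6.6 h = 2.2 mm/hr.

R ≈ 2.2 mm/hr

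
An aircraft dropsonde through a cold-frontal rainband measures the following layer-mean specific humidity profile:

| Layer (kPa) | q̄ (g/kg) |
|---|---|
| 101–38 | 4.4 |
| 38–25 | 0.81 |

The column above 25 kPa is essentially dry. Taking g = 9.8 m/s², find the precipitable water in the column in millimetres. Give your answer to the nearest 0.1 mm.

Precipitable water is the column-integrated vapour mass per unit area: PW = (1/g) Σ q̄ Δp, with q in kg/kg and Δp in Pa (1 kg/m² of water = 1 mm).
Layer 101–38 kPa: Δp = 630 hPa = 63000 Pa, q̄ = 0.0044 kg/kg → 0.0044 × 63000 / 9.8 = 28.29 mm
Layer 38–25 kPa: Δp = 130 hPa = 13000 Pa, q̄ = 0.00081 kg/kg → 0.00081 × 13000 / 9.8 = 1.07 mm
PW = 28.29 + 1.07 = 29.36 ≈ 29.4 mm.

PW ≈ 29.4 mm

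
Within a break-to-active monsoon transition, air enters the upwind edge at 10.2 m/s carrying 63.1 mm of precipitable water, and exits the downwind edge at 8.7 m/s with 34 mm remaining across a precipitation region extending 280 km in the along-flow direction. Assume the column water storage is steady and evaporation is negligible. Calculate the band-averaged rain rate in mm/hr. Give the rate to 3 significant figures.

Column moisture flux per unit crosswind length is F = V × PW.
Inflow: F_in = 10.2 × 63.1 = 643.62 mm·m/s
Outflow: F_out = 8.7 × 34 = 295.8 mm·m/s
Steady-state rate R = (F_in − F_out)/L = (643.62 − 295.8) / 280000 m = 1.242e-03 mm/s.
R = 1.242e-03 × 3600 = 4.47 mm/hr.

R ≈ 4.47 mm/hr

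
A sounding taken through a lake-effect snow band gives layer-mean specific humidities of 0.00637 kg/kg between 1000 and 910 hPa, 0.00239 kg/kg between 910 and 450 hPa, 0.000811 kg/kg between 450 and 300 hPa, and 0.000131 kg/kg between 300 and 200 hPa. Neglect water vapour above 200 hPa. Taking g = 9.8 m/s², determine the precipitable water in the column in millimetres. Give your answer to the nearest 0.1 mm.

PW ≈ 18.4 mm

Precipitable water is the column-integrated vapour mass per unit area: PW = (1/g) Σ q̄ Δp, with q in kg/kg and Δp in Pa (1 kg/m² of water = 1 mm).
Layer 1000–910 hPa: Δp = 90 hPa = 9000 Pa, q̄ = 0.00637 kg/kg → 0.00637 × 9000 / 9.8 = 5.85 mm
Layer 910–450 hPa: Δp = 460 hPa = 46000 Pa, q̄ = 0.00239 kg/kg → 0.00239 × 46000 / 9.8 = 11.22 mm
Layer 450–300 hPa: Δp = 150 hPa = 15000 Pa, q̄ = 0.000811 kg/kg → 0.000811 × 15000 / 9.8 = 1.24 mm
Layer 300–200 hPa: Δp = 100 hPa = 10000 Pa, q̄ = 0.000131 kg/kg → 0.000131 × 10000 / 9.8 = 0.13 mm
PW = 5.85 + 11.22 + 1.24 + 0.13 = 18.44 ≈ 18.4 mm.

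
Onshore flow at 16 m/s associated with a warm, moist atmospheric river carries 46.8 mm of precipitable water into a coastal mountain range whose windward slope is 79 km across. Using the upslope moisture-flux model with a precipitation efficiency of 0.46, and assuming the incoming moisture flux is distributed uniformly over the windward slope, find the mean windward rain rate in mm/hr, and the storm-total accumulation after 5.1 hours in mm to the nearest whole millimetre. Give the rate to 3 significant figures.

R ≈ 15.7 mm/hr; total ≈ 80 mm

Incoming column moisture flux per unit ridge length: F = V × PW = 16 × 46.8 = 748.8 mm·m/s.
Spread over the 79 km slope with efficiency ε = 0.46: R = ε·F/W = 0.46 × 748.8 / 79000 m = 4.360e-03 mm/s.
R = 4.360e-03 × 3600 = 15.7 mm/hr.
Over 5.1 h: total = 15.7 × 5.1 = 80.07 ≈ 80 mm.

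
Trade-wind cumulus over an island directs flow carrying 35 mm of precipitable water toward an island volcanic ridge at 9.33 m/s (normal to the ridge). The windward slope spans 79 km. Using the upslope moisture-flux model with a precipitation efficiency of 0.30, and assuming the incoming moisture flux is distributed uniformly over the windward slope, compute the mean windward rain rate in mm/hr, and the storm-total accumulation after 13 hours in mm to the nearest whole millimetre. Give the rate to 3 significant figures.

Incoming column moisture flux per unit ridge length: F = V × PW = 9.33 × 35 = 326.55 mm·m/s.
Spread over the 79 km slope with efficiency ε = 0.30: R = ε·F/W = 0.30 × 326.55 / 79000 m = 1.240e-03 mm/s.
R = 1.240e-03 × 3600 = 4.46 mm/hr.
Over 13 h: total = 4.46 × 13 = 57.98 ≈ 58 mm.

R ≈ 4.46 mm/hr; total ≈ 58 mm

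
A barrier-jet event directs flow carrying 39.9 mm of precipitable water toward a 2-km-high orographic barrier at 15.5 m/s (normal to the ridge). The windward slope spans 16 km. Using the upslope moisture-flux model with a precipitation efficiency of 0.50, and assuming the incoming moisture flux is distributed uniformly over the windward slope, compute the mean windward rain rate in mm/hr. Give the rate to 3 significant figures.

R ≈ 69.6 mm/hr

Incoming column moisture flux per unit ridge length: F = V × PW = 15.5 × 39.9 = 618.45 mm·m/s.
Spread over the 16 km slope with efficiency ε = 0.50: R = ε·F/W = 0.50 × 618.45 / 16000 m = 1.933e-02 mm/s.
R = 1.933e-02 × 3600 = 69.6 mm/hr.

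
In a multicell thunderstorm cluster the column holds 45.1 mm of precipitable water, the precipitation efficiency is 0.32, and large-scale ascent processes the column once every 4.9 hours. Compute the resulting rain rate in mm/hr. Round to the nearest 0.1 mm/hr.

R ≈ 2.9 mm/hr

Each overturning extracts ε × PW = 0.32 × 45.1 = 14.432 mm.
Rate = ε·PW / τ = 14.432 / 4.9 h = 2.9 mm/hr.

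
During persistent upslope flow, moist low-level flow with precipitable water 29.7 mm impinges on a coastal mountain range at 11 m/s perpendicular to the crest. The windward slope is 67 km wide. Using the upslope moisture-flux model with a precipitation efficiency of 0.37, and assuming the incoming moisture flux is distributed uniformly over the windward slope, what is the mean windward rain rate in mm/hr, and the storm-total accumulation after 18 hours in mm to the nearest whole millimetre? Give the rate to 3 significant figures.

Incoming column moisture flux per unit ridge length: F = V × PW = 11 × 29.7 = 326.7 mm·m/s.
Spread over the 67 km slope with efficiency ε = 0.37: R = ε·F/W = 0.37 × 326.7 / 67000 m = 1.804e-03 mm/s.
R = 1.804e-03 × 3600 = 6.49 mm/hr.
Over 18 h: total = 6.49 × 18 = 116.82 ≈ 117 mm.

R ≈ 6.49 mm/hr; total ≈ 117 mm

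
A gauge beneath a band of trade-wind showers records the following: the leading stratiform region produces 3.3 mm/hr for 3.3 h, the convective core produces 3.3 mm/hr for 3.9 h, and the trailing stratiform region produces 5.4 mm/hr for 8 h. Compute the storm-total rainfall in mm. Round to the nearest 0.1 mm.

total ≈ 67.0 mm

Total = Σ Rᵢ Δtᵢ = 3.3 × 3.3 + 3.3 × 3.9 + 5.4 × 8
      = 10.89 + 12.87 + 43.2 = 67.0 mm.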